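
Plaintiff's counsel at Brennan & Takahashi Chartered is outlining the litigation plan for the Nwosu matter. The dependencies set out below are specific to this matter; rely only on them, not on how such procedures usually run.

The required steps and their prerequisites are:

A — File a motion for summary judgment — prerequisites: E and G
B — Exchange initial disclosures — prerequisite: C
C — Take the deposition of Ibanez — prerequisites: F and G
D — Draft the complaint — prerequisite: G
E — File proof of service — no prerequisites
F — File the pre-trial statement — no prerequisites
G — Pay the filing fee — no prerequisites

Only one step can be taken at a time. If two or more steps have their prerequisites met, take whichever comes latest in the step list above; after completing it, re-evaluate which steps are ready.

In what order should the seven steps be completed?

G, F, E, D, C, B, A

G, F and E have no prerequisites; G is listed later, so G is first.
D now also ready, so the ready set is {F, E, D}; F is listed later → F.
C now also ready, so the ready set is {E, D, C}; E is listed later → E.
A now also ready, so the ready set is {D, C, A}; D is listed later → D.
Now C and A have their prerequisites met. C is listed later, so C next.
B now also ready, so the ready set is {B, A}; B is listed later → B.
A needed G and E, now all done → A.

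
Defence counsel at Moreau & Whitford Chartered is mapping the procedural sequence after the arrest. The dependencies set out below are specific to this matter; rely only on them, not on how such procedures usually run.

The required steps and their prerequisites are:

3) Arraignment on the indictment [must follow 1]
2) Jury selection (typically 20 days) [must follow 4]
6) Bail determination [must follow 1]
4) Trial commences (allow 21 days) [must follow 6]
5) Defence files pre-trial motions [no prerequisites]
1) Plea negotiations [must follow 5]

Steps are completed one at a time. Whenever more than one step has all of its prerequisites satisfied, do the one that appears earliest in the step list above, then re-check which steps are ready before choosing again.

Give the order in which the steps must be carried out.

5 has no prerequisites → 5 first.
That leaves 1 as the only ready step → 1.
Ready: 3 and 6. 3 is listed earlier → 3.
6 is the only step now ready → 6.
4 is the only step now ready → 4.
That leaves 2 as the only ready step → 2.

5, 1, 3, 6, 4, 2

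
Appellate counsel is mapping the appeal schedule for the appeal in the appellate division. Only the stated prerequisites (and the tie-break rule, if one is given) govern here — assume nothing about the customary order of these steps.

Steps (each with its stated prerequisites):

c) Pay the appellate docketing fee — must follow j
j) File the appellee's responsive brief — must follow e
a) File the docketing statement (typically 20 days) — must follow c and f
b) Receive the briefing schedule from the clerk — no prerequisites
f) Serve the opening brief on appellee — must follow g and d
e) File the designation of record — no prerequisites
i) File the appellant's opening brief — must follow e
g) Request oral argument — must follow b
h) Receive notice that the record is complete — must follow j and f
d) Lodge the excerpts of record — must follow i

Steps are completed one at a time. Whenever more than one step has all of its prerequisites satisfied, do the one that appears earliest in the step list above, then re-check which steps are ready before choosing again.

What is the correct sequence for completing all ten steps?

b and e have no prerequisites; b is listed earlier, so b is first.
g now also ready, so the ready set is {e, g}; e is listed earlier → e.
j and i now also ready, so the ready set is {j, i, g}; j is listed earlier → j.
c now also ready, so the ready set is {c, i, g}; c is listed earlier → c.
Now i and g have their prerequisites met. i is listed earlier, so i next.
Now g and d have their prerequisites met. g is listed earlier, so g next.
d needed i, now all done → d.
f needed g and d, now all done → f.
Ready: a and h. a is listed earlier → a.
h needed j and f, now all done → h.

b → e → j → c → i → g → d → f → a → h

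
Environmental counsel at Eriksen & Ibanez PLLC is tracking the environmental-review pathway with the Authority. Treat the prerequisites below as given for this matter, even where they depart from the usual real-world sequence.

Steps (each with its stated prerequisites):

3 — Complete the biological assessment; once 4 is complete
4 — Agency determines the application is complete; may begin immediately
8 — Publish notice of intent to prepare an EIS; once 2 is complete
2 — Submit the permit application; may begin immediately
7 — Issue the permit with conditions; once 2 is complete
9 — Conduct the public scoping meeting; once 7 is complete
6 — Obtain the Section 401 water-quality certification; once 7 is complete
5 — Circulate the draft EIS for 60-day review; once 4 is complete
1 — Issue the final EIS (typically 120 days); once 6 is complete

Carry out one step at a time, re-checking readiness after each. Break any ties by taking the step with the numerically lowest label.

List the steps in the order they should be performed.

2, 4, 3, 5, 7, 6, 1, 8, 9

Nothing is required for 2 and 4. 2 has the earlier label → 2 first.
7 and 8 now also ready, so the ready set is {4, 7, 8}; 4 has the earlier label → 4.
Now 3, 5, 7 and 8 have their prerequisites met. 3 has the earlier label, so 3 next.
Now 5, 7 and 8 have their prerequisites met. 5 has the earlier label, so 5 next.
Ready: 7 and 8. 7 has the earlier label → 7.
6, 8 and 9 are all available; 6 has the earlier label → 6.
1 now also ready, so the ready set is {1, 8, 9}; 1 has the earlier label → 1.
8 and 9 are both available; 8 has the earlier label → 8.
Next only 9 has its prerequisites met → 9.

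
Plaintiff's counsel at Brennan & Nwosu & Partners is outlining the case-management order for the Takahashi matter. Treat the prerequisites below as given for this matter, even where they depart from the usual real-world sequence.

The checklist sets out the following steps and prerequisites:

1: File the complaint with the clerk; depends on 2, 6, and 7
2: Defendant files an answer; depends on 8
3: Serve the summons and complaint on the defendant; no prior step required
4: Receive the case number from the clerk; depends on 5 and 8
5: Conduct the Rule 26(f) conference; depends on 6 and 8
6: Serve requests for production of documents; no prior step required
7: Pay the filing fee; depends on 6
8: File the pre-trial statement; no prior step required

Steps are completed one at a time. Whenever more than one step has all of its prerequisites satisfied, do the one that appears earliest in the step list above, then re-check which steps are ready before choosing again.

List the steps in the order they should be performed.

3, 6 and 8 have no prerequisites; 3 is listed earlier, so 3 is first.
Now 6 and 8 have their prerequisites met. 6 is listed earlier, so 6 next.
7 and 8 are both available; 7 is listed earlier → 7.
Next only 8 has its prerequisites met → 8.
2 and 5 are both available; 2 is listed earlier → 2.
1 now also ready, so the ready set is {1, 5}; 1 is listed earlier → 1.
That leaves 5 as the only ready step → 5.
Next only 4 has its prerequisites met → 4.

3 6 7 8 2 1 5 4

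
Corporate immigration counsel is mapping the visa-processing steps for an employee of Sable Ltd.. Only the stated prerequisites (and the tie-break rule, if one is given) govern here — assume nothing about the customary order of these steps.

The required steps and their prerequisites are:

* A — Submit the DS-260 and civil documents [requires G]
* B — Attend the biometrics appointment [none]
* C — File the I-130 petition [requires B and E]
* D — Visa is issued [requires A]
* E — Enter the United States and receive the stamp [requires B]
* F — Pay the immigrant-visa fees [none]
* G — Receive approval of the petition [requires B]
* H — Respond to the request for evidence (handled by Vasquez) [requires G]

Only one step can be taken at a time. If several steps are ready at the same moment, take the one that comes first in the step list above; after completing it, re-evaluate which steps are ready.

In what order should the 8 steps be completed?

B and F have no prerequisites; B is listed earlier, so B is first.
Ready: E, F and G. E is listed earlier → E.
C now also ready, so the ready set is {C, F, G}; C is listed earlier → C.
Ready: F and G. F is listed earlier → F.
That leaves G as the only ready step → G.
Ready: A and H. A is listed earlier → A.
D now also ready, so the ready set is {D, H}; D is listed earlier → D.
H is the only step now ready → H.

B → E → C → F → G → A → D → H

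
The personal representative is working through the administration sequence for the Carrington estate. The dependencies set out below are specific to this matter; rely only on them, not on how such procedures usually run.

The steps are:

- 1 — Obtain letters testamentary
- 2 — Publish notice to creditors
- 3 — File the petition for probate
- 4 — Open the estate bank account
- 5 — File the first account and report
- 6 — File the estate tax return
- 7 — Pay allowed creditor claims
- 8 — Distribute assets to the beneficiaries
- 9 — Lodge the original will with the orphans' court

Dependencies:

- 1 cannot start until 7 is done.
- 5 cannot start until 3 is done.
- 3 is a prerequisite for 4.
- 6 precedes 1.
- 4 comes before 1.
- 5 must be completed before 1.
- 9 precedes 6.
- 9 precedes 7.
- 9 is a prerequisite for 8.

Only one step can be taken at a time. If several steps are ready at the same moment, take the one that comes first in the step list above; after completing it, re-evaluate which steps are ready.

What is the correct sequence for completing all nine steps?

2, 3, 4, 5, 9, 6, 7, 1, 8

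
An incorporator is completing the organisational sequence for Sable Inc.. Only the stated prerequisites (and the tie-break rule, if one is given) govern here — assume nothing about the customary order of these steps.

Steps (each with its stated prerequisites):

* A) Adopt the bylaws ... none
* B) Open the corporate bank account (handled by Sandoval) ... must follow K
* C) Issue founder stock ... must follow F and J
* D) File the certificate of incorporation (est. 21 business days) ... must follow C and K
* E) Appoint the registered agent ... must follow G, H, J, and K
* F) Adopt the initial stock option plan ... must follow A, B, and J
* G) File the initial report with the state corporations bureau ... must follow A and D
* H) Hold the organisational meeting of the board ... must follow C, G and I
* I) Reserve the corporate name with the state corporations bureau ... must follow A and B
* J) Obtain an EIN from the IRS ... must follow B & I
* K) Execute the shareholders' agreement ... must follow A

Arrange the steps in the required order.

A → K → B → I → J → F → C → D → G → H → E

A is the only step with nothing outstanding, so it goes first.
K needed A, now all done → K.
That leaves B as the only ready step → B.
I needed A and B, now all done → I.
J needed B and I, now all done → J.
That leaves F as the only ready step → F.
C is the only step now ready → C.
D needed C and K, now all done → D.
G needed A and D, now all done → G.
H needed C, G and I, now all done → H.
That leaves E as the only ready step → E.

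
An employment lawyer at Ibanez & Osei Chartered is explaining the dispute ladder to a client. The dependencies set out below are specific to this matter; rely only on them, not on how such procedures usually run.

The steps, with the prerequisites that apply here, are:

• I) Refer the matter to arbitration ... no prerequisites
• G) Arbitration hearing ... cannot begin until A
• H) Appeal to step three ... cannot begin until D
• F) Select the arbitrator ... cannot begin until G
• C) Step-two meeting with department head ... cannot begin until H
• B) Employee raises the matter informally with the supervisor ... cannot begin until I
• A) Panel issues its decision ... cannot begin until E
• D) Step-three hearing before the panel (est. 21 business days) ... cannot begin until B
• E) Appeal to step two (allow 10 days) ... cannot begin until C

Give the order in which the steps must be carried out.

I has no prerequisites → I first.
That leaves B as the only ready step → B.
D needed B, now all done → D.
That leaves H as the only ready step → H.
C needed H, now all done → C.
E needed C, now all done → E.
That leaves A as the only ready step → A.
That leaves G as the only ready step → G.
That leaves F as the only ready step → F.

I → B → D → H → C → E → A → G → F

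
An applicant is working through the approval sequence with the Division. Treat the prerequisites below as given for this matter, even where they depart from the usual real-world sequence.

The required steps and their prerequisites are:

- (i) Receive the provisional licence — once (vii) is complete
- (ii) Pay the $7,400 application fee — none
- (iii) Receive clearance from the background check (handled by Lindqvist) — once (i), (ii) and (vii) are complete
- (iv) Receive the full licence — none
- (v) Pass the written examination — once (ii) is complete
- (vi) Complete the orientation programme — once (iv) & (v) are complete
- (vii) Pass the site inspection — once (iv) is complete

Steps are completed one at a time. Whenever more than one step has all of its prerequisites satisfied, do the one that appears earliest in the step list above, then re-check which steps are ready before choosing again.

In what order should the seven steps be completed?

(ii) and (iv) have no prerequisites; (ii) is listed earlier, so (ii) is first.
(v) now also ready, so the ready set is {(iv), (v)}; (iv) is listed earlier → (iv).
Ready: (v) and (vii). (v) is listed earlier → (v).
(vi) now also ready, so the ready set is {(vi), (vii)}; (vi) is listed earlier → (vi).
Next only (vii) has its prerequisites met → (vii).
(i) needed (vii), now all done → (i).
(iii) is the only step now ready → (iii).

(ii) (iv) (v) (vi) (vii) (i) (iii)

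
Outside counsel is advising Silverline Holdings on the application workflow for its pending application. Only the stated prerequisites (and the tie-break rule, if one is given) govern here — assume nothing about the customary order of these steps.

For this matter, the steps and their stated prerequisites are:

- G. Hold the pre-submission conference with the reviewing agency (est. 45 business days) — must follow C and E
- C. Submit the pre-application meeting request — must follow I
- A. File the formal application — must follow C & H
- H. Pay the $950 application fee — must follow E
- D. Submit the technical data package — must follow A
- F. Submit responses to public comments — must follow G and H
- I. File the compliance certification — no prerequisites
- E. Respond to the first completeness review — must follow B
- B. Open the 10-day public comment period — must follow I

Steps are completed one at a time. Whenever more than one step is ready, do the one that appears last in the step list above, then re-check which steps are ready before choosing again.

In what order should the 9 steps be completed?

I B E H C A D G F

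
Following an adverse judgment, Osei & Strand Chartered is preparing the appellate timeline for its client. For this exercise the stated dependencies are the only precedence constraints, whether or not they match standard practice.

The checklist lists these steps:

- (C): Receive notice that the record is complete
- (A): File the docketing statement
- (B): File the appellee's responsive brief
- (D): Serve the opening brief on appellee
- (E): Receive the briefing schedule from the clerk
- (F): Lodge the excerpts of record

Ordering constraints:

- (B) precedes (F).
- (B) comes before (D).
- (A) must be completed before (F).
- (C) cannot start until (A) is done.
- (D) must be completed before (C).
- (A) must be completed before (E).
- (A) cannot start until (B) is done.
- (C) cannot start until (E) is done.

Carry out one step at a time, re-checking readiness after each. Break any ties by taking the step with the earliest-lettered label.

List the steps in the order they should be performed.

(B) (A) (D) (E) (C) (F)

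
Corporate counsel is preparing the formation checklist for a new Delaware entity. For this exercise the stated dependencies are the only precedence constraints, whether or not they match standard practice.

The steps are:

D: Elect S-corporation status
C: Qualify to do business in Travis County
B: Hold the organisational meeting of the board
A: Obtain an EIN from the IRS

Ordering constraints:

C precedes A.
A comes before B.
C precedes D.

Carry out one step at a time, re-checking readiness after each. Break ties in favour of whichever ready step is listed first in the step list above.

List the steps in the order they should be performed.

C → D → A → B

C has no prerequisites → C first.
Ready: D and A. D is listed earlier → D.
Next only A has its prerequisites met → A.
B is the only step now ready → B.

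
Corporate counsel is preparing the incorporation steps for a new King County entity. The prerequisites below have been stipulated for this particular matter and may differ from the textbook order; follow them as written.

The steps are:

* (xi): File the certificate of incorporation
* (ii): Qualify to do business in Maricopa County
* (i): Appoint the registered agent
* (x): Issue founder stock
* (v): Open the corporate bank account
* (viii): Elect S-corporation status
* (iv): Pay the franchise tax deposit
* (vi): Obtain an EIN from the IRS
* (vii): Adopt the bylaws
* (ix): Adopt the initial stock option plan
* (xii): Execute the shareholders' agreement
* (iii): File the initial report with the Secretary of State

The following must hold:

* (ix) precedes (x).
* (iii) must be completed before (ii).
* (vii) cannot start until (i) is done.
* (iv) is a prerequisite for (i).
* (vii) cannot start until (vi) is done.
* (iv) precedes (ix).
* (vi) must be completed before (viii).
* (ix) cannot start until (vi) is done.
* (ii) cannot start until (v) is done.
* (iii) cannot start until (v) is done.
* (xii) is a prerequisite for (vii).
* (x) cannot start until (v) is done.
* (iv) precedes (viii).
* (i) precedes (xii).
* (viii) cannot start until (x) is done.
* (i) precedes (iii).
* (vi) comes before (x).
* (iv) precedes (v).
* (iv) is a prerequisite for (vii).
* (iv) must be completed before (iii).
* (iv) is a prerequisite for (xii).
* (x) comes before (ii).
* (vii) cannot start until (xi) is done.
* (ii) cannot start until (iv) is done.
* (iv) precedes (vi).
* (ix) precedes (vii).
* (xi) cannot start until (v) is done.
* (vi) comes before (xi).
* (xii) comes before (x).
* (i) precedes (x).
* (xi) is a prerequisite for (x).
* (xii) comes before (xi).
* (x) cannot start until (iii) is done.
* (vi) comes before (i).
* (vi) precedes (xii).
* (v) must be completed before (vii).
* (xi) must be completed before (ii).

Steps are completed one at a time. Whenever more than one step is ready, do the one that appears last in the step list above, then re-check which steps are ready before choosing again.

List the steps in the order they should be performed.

(iv) → (vi) → (ix) → (v) → (i) → (iii) → (xii) → (xi) → (vii) → (x) → (viii) → (ii)

Only (iv) has no prerequisites, so it is first.
Ready: (vi) and (v). (vi) is listed later → (vi).
(ix) and (i) now also ready, so the ready set is {(ix), (v), (i)}; (ix) is listed later → (ix).
Ready: (v) and (i). (v) is listed later → (v).
(i) needed (vi) and (iv), now all done → (i).
Now (iii) and (xii) have their prerequisites met. (iii) is listed later, so (iii) next.
(xii) needed (vi), (iv) and (i), now all done → (xii).
(xi) needed (xii), (vi) and (v), now all done → (xi).
Ready: (vii) and (x). (vii) is listed later → (vii).
(x) needed (iii), (xii), (ix), (vi), (v), (i) and (xi), now all done → (x).
Now (viii) and (ii) have their prerequisites met. (viii) is listed later, so (viii) next.
Next only (ii) has its prerequisites met → (ii).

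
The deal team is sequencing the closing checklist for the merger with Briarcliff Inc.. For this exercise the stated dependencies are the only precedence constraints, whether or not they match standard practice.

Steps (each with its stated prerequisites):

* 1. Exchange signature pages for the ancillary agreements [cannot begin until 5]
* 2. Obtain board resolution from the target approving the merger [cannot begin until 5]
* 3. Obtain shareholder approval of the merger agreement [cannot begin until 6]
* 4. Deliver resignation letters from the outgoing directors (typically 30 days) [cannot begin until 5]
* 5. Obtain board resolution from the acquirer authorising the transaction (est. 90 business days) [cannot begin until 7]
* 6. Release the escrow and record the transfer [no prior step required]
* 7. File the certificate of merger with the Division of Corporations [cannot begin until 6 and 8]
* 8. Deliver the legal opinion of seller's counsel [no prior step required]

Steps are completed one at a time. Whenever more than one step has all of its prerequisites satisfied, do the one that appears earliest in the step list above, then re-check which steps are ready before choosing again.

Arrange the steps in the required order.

Nothing is required for 6 and 8. 6 is listed earlier → 6 first.
3 now also ready, so the ready set is {3, 8}; 3 is listed earlier → 3.
Next only 8 has its prerequisites met → 8.
That leaves 7 as the only ready step → 7.
Next only 5 has its prerequisites met → 5.
Ready: 1, 2 and 4. 1 is listed earlier → 1.
Ready: 2 and 4. 2 is listed earlier → 2.
4 needed 5, now all done → 4.

6 → 3 → 8 → 7 → 5 → 1 → 2 → 4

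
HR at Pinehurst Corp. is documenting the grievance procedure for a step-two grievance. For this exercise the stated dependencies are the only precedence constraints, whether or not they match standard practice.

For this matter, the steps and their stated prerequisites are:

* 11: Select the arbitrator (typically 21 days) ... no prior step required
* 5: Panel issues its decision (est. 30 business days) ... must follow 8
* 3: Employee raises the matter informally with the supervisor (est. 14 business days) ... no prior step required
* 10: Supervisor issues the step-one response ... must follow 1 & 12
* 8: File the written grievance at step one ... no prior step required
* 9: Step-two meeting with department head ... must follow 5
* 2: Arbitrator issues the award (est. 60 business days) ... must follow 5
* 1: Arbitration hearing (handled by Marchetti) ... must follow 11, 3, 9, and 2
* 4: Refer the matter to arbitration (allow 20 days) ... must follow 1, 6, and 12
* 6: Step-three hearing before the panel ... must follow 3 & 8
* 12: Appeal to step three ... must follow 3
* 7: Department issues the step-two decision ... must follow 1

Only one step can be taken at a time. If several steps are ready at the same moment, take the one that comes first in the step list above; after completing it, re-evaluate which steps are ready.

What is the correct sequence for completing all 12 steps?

11, 3, 8, 5, 9, 2, 1, 6, 12, 10, 4, 7

11, 3 and 8 have no prerequisites; 11 is listed earlier, so 11 is first.
Ready: 3 and 8. 3 is listed earlier → 3.
Now 8 and 12 have their prerequisites met. 8 is listed earlier, so 8 next.
5 and 6 now also ready, so the ready set is {5, 6, 12}; 5 is listed earlier → 5.
9, 2, 6 and 12 are all available; 9 is listed earlier → 9.
Now 2, 6 and 12 have their prerequisites met. 2 is listed earlier, so 2 next.
1 now also ready, so the ready set is {1, 6, 12}; 1 is listed earlier → 1.
7 now also ready, so the ready set is {6, 12, 7}; 6 is listed earlier → 6.
12 and 7 are both available; 12 is listed earlier → 12.
Now 10, 4 and 7 have their prerequisites met. 10 is listed earlier, so 10 next.
Ready: 4 and 7. 4 is listed earlier → 4.
7 needed 1, now all done → 7.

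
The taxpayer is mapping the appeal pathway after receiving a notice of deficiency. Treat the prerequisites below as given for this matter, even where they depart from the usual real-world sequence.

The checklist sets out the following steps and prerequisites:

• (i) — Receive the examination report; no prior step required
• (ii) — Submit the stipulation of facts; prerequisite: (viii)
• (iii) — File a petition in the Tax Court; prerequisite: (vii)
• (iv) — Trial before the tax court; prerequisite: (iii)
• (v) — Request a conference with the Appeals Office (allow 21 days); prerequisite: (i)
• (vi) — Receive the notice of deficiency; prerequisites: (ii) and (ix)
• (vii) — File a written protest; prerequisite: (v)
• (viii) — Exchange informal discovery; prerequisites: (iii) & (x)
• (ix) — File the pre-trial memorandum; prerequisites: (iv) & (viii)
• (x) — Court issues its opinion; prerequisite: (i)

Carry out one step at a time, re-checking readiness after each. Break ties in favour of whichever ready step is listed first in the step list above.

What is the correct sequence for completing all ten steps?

(i) has no prerequisites → (i) first.
(v) and (x) are both available; (v) is listed earlier → (v).
(vii) now also ready, so the ready set is {(vii), (x)}; (vii) is listed earlier → (vii).
(iii) and (x) are both available; (iii) is listed earlier → (iii).
(iv) and (x) are both available; (iv) is listed earlier → (iv).
(x) needed (i), now all done → (x).
(viii) needed (iii) and (x), now all done → (viii).
Ready: (ii) and (ix). (ii) is listed earlier → (ii).
(ix) needed (iv) and (viii), now all done → (ix).
(vi) is the only step now ready → (vi).

(i) → (v) → (vii) → (iii) → (iv) → (x) → (viii) → (ii) → (ix) → (vi)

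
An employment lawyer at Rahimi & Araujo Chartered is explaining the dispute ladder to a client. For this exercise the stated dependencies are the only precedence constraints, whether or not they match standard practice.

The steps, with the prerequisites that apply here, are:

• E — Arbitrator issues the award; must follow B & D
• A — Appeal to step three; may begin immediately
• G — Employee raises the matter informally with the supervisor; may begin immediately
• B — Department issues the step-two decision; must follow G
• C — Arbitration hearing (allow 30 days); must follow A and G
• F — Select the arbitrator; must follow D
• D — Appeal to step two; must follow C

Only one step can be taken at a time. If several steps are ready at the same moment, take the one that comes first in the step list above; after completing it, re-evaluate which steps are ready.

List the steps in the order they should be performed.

Nothing is required for A and G. A is listed earlier → A first.
Next only G has its prerequisites met → G.
Ready: B and C. B is listed earlier → B.
That leaves C as the only ready step → C.
Next only D has its prerequisites met → D.
E and F are both available; E is listed earlier → E.
That leaves F as the only ready step → F.

A → G → B → C → D → E → F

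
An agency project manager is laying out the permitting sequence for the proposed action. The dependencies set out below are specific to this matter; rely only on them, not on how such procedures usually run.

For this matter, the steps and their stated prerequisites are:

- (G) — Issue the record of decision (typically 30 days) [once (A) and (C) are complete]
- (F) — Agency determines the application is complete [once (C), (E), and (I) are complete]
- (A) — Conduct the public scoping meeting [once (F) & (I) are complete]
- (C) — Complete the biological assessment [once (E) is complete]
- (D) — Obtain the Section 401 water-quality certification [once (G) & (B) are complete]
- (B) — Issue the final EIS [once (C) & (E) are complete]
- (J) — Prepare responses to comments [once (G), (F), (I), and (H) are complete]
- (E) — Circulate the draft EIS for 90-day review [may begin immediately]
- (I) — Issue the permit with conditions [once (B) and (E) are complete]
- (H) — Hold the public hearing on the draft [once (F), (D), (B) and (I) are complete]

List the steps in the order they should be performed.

(E) has no prerequisites → (E) first.
Next only (C) has its prerequisites met → (C).
Next only (B) has its prerequisites met → (B).
That leaves (I) as the only ready step → (I).
Next only (F) has its prerequisites met → (F).
Next only (A) has its prerequisites met → (A).
(G) needed (A) and (C), now all done → (G).
(D) needed (G) and (B), now all done → (D).
(H) is the only step now ready → (H).
(J) is the only step now ready → (J).

(E) (C) (B) (I) (F) (A) (G) (D) (H) (J)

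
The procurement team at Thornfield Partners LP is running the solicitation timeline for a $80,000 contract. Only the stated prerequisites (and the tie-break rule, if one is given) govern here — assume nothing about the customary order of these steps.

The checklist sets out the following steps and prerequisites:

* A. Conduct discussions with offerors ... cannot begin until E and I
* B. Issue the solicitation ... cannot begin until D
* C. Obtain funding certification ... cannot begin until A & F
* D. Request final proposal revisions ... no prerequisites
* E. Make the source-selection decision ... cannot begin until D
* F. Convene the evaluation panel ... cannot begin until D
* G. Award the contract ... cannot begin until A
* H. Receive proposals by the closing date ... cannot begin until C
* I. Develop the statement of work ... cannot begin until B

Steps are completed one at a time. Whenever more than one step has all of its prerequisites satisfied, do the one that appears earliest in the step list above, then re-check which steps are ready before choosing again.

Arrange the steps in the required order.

D is the only step with nothing outstanding, so it goes first.
B, E and F are all available; B is listed earlier → B.
E, F and I are all available; E is listed earlier → E.
Ready: F and I. F is listed earlier → F.
I needed B, now all done → I.
Next only A has its prerequisites met → A.
Ready: C and G. C is listed earlier → C.
H now also ready, so the ready set is {G, H}; G is listed earlier → G.
That leaves H as the only ready step → H.

D → B → E → F → I → A → C → G → H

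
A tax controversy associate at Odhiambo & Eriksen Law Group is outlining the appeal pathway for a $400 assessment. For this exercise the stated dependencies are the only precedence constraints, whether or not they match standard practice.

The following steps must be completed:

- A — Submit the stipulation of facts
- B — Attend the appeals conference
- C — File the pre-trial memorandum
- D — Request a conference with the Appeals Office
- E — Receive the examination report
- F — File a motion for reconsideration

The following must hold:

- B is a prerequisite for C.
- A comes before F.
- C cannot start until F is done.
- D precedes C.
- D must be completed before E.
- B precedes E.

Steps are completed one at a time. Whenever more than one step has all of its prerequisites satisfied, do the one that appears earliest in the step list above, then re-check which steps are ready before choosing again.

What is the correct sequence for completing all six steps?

A B D E F C

Nothing is required for A, B and D. A is listed earlier → A first.
F now also ready, so the ready set is {B, D, F}; B is listed earlier → B.
D and F are both available; D is listed earlier → D.
Now E and F have their prerequisites met. E is listed earlier, so E next.
That leaves F as the only ready step → F.
Next only C has its prerequisites met → C.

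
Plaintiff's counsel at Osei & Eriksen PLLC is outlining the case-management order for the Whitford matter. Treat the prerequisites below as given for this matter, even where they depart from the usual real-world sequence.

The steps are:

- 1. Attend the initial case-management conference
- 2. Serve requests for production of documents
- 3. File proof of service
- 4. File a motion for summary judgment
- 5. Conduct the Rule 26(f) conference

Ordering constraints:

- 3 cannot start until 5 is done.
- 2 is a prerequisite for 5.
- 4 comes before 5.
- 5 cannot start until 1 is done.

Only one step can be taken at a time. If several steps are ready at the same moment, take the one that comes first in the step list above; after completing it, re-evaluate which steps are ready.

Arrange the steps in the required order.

1 → 2 → 4 → 5 → 3

Nothing is required for 1, 2 and 4. 1 is listed earlier → 1 first.
2 and 4 are both available; 2 is listed earlier → 2.
4 is the only step now ready → 4.
5 needed 1, 2 and 4, now all done → 5.
3 needed 5, now all done → 3.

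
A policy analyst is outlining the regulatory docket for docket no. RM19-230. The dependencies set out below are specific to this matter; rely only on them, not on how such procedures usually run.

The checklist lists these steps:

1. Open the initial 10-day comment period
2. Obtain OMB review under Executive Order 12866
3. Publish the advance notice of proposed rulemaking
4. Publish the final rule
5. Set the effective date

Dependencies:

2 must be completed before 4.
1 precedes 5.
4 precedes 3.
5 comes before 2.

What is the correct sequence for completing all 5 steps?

1 is the only step with nothing outstanding, so it goes first.
That leaves 5 as the only ready step → 5.
2 is the only step now ready → 2.
Next only 4 has its prerequisites met → 4.
3 is the only step now ready → 3.

1 5 2 4 3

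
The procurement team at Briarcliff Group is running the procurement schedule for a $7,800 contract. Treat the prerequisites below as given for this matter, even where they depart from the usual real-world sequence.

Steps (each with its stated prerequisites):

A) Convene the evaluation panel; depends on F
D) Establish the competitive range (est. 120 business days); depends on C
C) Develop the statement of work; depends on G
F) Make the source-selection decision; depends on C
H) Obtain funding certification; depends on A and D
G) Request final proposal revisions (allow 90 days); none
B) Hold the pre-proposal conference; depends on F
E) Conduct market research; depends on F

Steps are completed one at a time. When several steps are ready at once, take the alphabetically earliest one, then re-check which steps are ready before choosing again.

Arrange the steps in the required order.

G, C, D, F, A, B, E, H

G has no prerequisites → G first.
C needed G, now all done → C.
Now D and F have their prerequisites met. D has the earlier label, so D next.
Next only F has its prerequisites met → F.
Ready: A, B and E. A has the earlier label → A.
Now B, E and H have their prerequisites met. B has the earlier label, so B next.
Ready: E and H. E has the earlier label → E.
H is the only step now ready → H.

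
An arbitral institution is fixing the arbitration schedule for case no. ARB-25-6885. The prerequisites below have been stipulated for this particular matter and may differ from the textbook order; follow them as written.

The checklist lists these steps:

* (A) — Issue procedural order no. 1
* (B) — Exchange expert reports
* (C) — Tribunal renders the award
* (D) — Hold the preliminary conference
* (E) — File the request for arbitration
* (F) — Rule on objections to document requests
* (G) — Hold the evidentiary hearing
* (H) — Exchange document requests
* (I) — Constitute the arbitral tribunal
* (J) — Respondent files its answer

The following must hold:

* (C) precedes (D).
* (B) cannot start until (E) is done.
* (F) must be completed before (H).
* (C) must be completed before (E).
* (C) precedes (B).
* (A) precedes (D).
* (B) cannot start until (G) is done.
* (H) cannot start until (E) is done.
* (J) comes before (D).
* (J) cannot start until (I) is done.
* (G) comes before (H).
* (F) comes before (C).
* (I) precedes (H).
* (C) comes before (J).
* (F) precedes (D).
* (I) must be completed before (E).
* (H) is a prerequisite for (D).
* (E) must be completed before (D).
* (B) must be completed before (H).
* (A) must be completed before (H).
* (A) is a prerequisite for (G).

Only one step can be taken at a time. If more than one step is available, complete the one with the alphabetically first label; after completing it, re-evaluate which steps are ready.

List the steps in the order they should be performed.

(A), (F), (C), (G), (I), (E), (B), (H), (J), (D)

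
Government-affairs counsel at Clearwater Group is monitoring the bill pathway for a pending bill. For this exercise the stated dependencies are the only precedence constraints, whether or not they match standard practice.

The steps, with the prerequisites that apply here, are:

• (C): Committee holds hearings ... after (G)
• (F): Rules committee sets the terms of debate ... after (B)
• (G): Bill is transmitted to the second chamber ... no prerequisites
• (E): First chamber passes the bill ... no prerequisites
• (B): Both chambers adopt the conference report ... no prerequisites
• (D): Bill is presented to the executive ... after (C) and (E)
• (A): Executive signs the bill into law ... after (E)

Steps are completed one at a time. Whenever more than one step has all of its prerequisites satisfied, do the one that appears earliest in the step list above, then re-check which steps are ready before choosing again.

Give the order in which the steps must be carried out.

(G), (C), (E), (B), (F), (D), (A)

Nothing is required for (G), (E) and (B). (G) is listed earlier → (G) first.
Now (C), (E) and (B) have their prerequisites met. (C) is listed earlier, so (C) next.
(E) and (B) are both available; (E) is listed earlier → (E).
(D) and (A) now also ready, so the ready set is {(B), (D), (A)}; (B) is listed earlier → (B).
(F), (D) and (A) are all available; (F) is listed earlier → (F).
Now (D) and (A) have their prerequisites met. (D) is listed earlier, so (D) next.
That leaves (A) as the only ready step → (A).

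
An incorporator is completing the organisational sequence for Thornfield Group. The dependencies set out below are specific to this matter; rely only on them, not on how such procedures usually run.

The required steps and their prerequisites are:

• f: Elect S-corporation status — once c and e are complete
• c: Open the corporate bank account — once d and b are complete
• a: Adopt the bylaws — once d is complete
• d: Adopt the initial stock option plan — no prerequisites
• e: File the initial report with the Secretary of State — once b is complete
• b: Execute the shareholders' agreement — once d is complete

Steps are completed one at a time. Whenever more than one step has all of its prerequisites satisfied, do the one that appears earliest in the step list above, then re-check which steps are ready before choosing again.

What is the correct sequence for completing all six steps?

d a b c e f

d has no prerequisites → d first.
a and b are both available; a is listed earlier → a.
b needed d, now all done → b.
c and e are both available; c is listed earlier → c.
e needed b, now all done → e.
f needed c and e, now all done → f.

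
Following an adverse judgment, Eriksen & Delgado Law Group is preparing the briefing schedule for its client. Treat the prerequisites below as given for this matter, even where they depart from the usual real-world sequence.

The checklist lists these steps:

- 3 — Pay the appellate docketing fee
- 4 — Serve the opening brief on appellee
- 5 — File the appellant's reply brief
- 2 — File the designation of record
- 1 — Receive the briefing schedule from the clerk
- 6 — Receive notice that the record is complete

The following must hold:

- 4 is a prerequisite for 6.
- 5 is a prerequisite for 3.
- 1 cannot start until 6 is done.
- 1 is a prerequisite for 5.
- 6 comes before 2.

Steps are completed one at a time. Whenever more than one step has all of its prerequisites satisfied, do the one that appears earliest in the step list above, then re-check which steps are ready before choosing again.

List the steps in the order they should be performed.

4 has no prerequisites → 4 first.
6 is the only step now ready → 6.
2 and 1 are both available; 2 is listed earlier → 2.
Next only 1 has its prerequisites met → 1.
5 needed 1, now all done → 5.
Next only 3 has its prerequisites met → 3.

4, 6, 2, 1, 5, 3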